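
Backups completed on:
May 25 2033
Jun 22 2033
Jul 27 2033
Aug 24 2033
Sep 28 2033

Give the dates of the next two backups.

These are Wednesdays at 28- or 35-day spacing (28, 35, 28, 35).
The pattern: 4th Wednesday of the month.
4th Wednesday of October 2033: Oct 26 2033.
4th Wednesday of November 2033: Nov 23 2033.

Oct 26 2033, Nov 23 2033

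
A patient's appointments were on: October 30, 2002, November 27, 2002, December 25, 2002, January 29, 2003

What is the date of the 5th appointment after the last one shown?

These are Wednesdays with 28, 28, 35-day gaps.
Each is the final Wednesday of its month — October 30, 2002 is past the 28th, so '4th Wednesday' doesn't fit.
February 2003 ends with Wednesday February 26, 2003.
Last Wednesday of March 2003: March 26, 2003.
Last Wednesday of April 2003: April 30, 2003.
Last Wednesday of May 2003: May 28, 2003.
June 2003 ends with Wednesday June 25, 2003.

June 25, 2003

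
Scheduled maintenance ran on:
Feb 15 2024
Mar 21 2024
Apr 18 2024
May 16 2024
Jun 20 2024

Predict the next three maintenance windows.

Jul 18 2024, Aug 15 2024, Sep 19 2024

These are Thursdays at 28- or 35-day spacing (35, 28, 28, 35).
The pattern: 3rd Thursday of the month.
July 2024 — 3rd Thursday is Jul 18 2024.
3rd Thursday of August 2024: Aug 15 2024.
3rd Thursday of September 2024: Sep 19 2024.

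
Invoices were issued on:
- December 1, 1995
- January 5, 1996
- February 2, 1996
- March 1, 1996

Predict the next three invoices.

April 5, 1996; May 3, 1996; June 7, 1996

These are Fridays at 28- or 35-day spacing (35, 28, 28).
The pattern: 1st Friday of the month.
April 1996 — 1st Friday is April 5, 1996.
1st Friday of May 1996: May 3, 1996.
1st Friday of June 1996: June 7, 1996.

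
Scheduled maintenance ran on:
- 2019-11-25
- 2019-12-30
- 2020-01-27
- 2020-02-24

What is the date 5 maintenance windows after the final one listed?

2020-07-27

Every date is a Monday; gaps 35, 28, 28 days.
Each is the last Monday of its month (at least one falls on the 29th or later, ruling out '4th Monday').
March 2020 ends with Monday 2020-03-30.
April 2020 ends with Monday 2020-04-27.
May 2020 ends with Monday 2020-05-25.
June 2020 ends with Monday 2020-06-29.
July 2020 ends with Monday 2020-07-27.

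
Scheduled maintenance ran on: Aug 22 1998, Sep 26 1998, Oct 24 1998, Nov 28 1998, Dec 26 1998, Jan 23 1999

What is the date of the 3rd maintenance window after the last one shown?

Apr 24 1999

Gaps: 35, 28, 35, 28, 28 days — a mix of 28 and 35. Every date is a Saturday.
Each is the 4th Saturday of its month.
February 1999 — 4th Saturday is Feb 27 1999.
4th Saturday of March 1999: Mar 27 1999.
4th Saturday of April 1999: Apr 24 1999.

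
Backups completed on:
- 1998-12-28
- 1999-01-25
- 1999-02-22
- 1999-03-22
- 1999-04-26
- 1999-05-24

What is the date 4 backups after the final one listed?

1999-09-27

These are Mondays at 28- or 35-day spacing (28, 28, 28, 35, 28).
The pattern: 4th Monday of the month.
June 1999 — 4th Monday is 1999-06-28.
4th Monday of July 1999: 1999-07-26.
4th Monday of August 1999: 1999-08-23.
September 1999 — 4th Monday is 1999-09-27.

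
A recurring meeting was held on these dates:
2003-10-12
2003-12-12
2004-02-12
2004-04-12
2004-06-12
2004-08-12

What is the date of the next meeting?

2004-10-12

Gaps: 61, 62, 60, 61, 61 days — not constant. Every event is on the 12th of the month.
Pattern: the 12th of every 2 months.
October 2004: 2004-10-12.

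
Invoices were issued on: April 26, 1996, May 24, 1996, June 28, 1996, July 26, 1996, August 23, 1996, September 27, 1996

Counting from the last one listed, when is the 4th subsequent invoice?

January 24, 1997

Gaps: 28, 35, 28, 28, 35 days — a mix of 28 and 35. Every date is a Friday.
Each is the 4th Friday of its month.
4th Friday of October 1996: October 25, 1996.
4th Friday of November 1996: November 22, 1996.
4th Friday of December 1996: December 27, 1996.
4th Friday of January 1997: January 24, 1997.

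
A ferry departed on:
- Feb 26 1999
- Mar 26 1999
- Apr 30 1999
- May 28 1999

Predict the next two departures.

Every date is a Friday; gaps 28, 35, 28 days.
Each is the last Friday of its month (at least one falls on the 29th or later, ruling out '4th Friday').
June 1999 ends with Friday Jun 25 1999.
July 1999 ends with Friday Jul 30 1999.

Jun 25 1999, Jul 30 1999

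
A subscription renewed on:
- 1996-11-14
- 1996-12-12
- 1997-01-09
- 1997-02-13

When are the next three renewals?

1997-03-13, 1997-04-10, 1997-05-08

All dates are Thursdays, 28, 28, 35 days apart.
Specifically, the 2nd Thursday of each month.
2nd Thursday of March 1997: 1997-03-13.
April 1997 — 2nd Thursday is 1997-04-10.
May 1997 — 2nd Thursday is 1997-05-08.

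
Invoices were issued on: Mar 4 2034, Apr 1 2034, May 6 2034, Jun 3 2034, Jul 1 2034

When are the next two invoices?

All dates are Saturdays, 28, 35, 28, 28 days apart.
Specifically, the 1st Saturday of each month.
1st Saturday of August 2034: Aug 5 2034.
September 2034 — 1st Saturday is Sep 2 2034.

Aug 5 2034, Sep 2 2034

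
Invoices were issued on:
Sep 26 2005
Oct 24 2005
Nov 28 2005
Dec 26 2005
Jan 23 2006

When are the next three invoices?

All dates are Mondays, 28, 35, 28, 28 days apart.
Specifically, the 4th Monday of each month.
4th Monday of February 2006: Feb 27 2006.
March 2006 — 4th Monday is Mar 27 2006.
April 2006 — 4th Monday is Apr 24 2006.

Feb 27 2006, Mar 27 2006, Apr 24 2006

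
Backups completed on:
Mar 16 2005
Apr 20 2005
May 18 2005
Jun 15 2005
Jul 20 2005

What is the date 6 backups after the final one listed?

These are Wednesdays at 28- or 35-day spacing (35, 28, 28, 35).
The pattern: 3rd Wednesday of the month.
August 2005 — 3rd Wednesday is Aug 17 2005.
3rd Wednesday of September 2005: Sep 21 2005.
October 2005 — 3rd Wednesday is Oct 19 2005.
3rd Wednesday of November 2005: Nov 16 2005.
December 2005 — 3rd Wednesday is Dec 21 2005.
3rd Wednesday of January 2006: Jan 18 2006.

Jan 18 2006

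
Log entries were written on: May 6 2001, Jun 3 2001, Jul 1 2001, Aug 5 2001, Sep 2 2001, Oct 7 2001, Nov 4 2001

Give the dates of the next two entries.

All dates are Sundays, 28, 28, 35, 28, 35, 28 days apart.
Specifically, the 1st Sunday of each month.
1st Sunday of December 2001: Dec 2 2001.
1st Sunday of January 2002: Jan 6 2002.

Dec 2 2001, Jan 6 2002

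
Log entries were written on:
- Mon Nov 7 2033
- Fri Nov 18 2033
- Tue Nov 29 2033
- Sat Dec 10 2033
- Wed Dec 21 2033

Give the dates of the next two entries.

Gaps between consecutive events: 11, 11, 11, 11 days — a constant 11-day interval.
Wed Dec 21 2033 + 11 days = Sun Jan 1 2034.
Sun Jan 1 2034 + 11 days = Thu Jan 12 2034.

Sun Jan 1 2034, Thu Jan 12 2034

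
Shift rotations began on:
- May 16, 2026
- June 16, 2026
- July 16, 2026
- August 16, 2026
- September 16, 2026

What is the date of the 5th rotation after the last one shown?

Each date is the 16th; the gaps (31, 30, 31, 31) track the month lengths.
The rule is the 16th of each month.
October 2026: October 16, 2026.
Next: November 2026 → November 16, 2026.
Next: December 2026 → December 16, 2026.
January 2027: January 16, 2027.
Next: February 2027 → February 16, 2027.

February 16, 2027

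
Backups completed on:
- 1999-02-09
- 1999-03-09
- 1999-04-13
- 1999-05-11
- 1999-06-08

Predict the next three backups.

These are Tuesdays at 28- or 35-day spacing (28, 35, 28, 28).
The pattern: 2nd Tuesday of the month.
July 1999 — 2nd Tuesday is 1999-07-13.
2nd Tuesday of August 1999: 1999-08-10.
2nd Tuesday of September 1999: 1999-09-14.

1999-07-13, 1999-08-10, 1999-09-14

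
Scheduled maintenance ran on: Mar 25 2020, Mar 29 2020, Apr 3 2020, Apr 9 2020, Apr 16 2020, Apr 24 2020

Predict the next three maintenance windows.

The spacing grows by 1 each time: 4, 5, 6, 7, 8 days.
Next gap: 9 days. Apr 24 2020 + 9 days = May 3 2020.
Next gap: 10 days. May 3 2020 + 10 days = May 13 2020.
Next gap: 11 days. May 13 2020 + 11 days = May 24 2020.

May 3 2020, May 13 2020, May 24 2020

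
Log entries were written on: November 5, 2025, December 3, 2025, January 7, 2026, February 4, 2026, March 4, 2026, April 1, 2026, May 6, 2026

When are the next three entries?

June 3, 2026; July 1, 2026; August 5, 2026

All dates are Wednesdays, 28, 35, 28, 28, 28, 35 days apart.
Specifically, the 1st Wednesday of each month.
1st Wednesday of June 2026: June 3, 2026.
1st Wednesday of July 2026: July 1, 2026.
1st Wednesday of August 2026: August 5, 2026.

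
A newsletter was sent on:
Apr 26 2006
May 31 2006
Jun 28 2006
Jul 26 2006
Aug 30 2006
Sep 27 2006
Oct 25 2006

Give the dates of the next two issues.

Nov 29 2006, Dec 27 2006

These are Wednesdays with 35, 28, 28, 35, 28, 28-day gaps.
Each is the final Wednesday of its month — May 31 2006 is past the 28th, so '4th Wednesday' doesn't fit.
November 2006 ends with Wednesday Nov 29 2006.
December 2006 ends with Wednesday Dec 27 2006.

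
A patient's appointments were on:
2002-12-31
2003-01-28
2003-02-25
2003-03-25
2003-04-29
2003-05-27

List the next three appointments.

2003-06-24, 2003-07-29, 2003-08-26

All Tuesdays; the gaps (28, 28, 28, 35, 28) vary with month length.
This is the last Tuesday of each month.
Last Tuesday of June 2003: 2003-06-24.
Last Tuesday of July 2003: 2003-07-29.
August 2003 ends with Tuesday 2003-08-26.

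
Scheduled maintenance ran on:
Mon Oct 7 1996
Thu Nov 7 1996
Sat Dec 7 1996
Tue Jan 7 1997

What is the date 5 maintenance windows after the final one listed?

Each date is the 7th; the gaps (31, 30, 31) track the month lengths.
The rule is the 7th of each month.
February 1997: Fri Feb 7 1997.
March 1997: Fri Mar 7 1997.
Next: April 1997 → Mon Apr 7 1997.
Next: May 1997 → Wed May 7 1997.
June 1997: Sat Jun 7 1997.

Sat Jun 7 1997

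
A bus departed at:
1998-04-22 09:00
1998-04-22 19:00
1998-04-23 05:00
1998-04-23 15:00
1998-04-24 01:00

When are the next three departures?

Spacing: 10, 10, 10, 10 h — constant 10 h.
1998-04-24 01:00 + 10 h = 1998-04-24 11:00.
1998-04-24 11:00 + 10 h = 1998-04-24 21:00.
1998-04-24 21:00 + 10 h = 1998-04-25 07:00.

1998-04-24 11:00, 1998-04-24 21:00, 1998-04-25 07:00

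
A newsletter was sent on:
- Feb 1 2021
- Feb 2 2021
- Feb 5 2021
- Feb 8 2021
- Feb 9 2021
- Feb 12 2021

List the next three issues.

Gaps: 1, 3, 3, 1, 3 days — not constant, but cyclic with period 3.
The events fall on every Monday, Tuesday and Friday.
The following Monday is Feb 15 2021.
The following Tuesday is Feb 16 2021.
Next Friday: Feb 19 2021.

Feb 15 2021, Feb 16 2021, Feb 19 2021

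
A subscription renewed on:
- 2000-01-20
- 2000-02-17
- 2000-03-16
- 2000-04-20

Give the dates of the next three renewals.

2000-05-18, 2000-06-15, 2000-07-20

All dates are Thursdays, 28, 28, 35 days apart.
Specifically, the 3rd Thursday of each month.
May 2000 — 3rd Thursday is 2000-05-18.
3rd Thursday of June 2000: 2000-06-15.
3rd Thursday of July 2000: 2000-07-20.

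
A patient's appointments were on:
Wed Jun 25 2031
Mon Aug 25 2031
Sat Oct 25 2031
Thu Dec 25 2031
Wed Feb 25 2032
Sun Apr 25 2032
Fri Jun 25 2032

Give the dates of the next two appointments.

Wed Aug 25 2032, Mon Oct 25 2032

Gaps: 61, 61, 61, 62, 60, 61 days — not constant. Every event is on the 25th of the month.
Pattern: the 25th of every 2 months.
August 2032: Wed Aug 25 2032.
Next: October 2032 → Mon Oct 25 2032.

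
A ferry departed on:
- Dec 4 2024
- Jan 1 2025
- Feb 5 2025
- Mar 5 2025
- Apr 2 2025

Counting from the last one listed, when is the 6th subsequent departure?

Oct 1 2025

These are Wednesdays at 28- or 35-day spacing (28, 35, 28, 28).
The pattern: 1st Wednesday of the month.
May 2025 — 1st Wednesday is May 7 2025.
June 2025 — 1st Wednesday is Jun 4 2025.
1st Wednesday of July 2025: Jul 2 2025.
1st Wednesday of August 2025: Aug 6 2025.
1st Wednesday of September 2025: Sep 3 2025.
1st Wednesday of October 2025: Oct 1 2025.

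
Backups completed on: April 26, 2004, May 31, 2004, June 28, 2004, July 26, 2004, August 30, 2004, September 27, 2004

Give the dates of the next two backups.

October 25, 2004; November 29, 2004

These are Mondays with 35, 28, 28, 35, 28-day gaps.
Each is the final Monday of its month — May 31, 2004 is past the 28th, so '4th Monday' doesn't fit.
October 2004 ends with Monday October 25, 2004.
November 2004 ends with Monday November 29, 2004.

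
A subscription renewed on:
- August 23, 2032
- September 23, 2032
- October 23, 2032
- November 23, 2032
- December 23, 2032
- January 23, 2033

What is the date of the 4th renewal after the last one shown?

Gaps: 31, 30, 31, 30, 31 days — not constant. Every event is on the 23rd of the month.
Pattern: the 23rd of each month.
February 2033: February 23, 2033.
March 2033: March 23, 2033.
April 2033: April 23, 2033.
May 2033: May 23, 2033.

May 23, 2033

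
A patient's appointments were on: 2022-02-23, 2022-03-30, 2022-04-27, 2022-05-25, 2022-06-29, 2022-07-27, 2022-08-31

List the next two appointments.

2022-09-28, 2022-10-26

Every date is a Wednesday; gaps 35, 28, 28, 35, 28, 35 days.
Each is the last Wednesday of its month (at least one falls on the 29th or later, ruling out '4th Wednesday').
Last Wednesday of September 2022: 2022-09-28.
Last Wednesday of October 2022: 2022-10-26.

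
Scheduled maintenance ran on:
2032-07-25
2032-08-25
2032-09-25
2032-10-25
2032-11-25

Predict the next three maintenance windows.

Each date is the 25th; the gaps (31, 31, 30, 31) track the month lengths.
The rule is the 25th of each month.
Next: December 2032 → 2032-12-25.
January 2033: 2033-01-25.
Next: February 2033 → 2033-02-25.

2032-12-25, 2033-01-25, 2033-02-25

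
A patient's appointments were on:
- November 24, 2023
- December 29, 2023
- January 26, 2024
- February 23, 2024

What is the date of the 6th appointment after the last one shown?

August 30, 2024

These are Fridays with 35, 28, 28-day gaps.
Each is the final Friday of its month — December 29, 2023 is past the 28th, so '4th Friday' doesn't fit.
Last Friday of March 2024: March 29, 2024.
Last Friday of April 2024: April 26, 2024.
Last Friday of May 2024: May 31, 2024.
June 2024 ends with Friday June 28, 2024.
Last Friday of July 2024: July 26, 2024.
Last Friday of August 2024: August 30, 2024.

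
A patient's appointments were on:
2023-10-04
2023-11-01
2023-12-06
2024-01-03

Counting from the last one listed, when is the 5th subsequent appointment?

2024-06-05

These are Wednesdays at 28- or 35-day spacing (28, 35, 28).
The pattern: 1st Wednesday of the month.
1st Wednesday of February 2024: 2024-02-07.
1st Wednesday of March 2024: 2024-03-06.
1st Wednesday of April 2024: 2024-04-03.
May 2024 — 1st Wednesday is 2024-05-01.
June 2024 — 1st Wednesday is 2024-06-05.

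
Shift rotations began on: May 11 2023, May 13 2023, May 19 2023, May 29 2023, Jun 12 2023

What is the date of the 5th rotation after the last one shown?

Gaps: 2, 6, 10, 14 days — each gap is 4 larger than the previous one.
Next gap: 18 days. Jun 12 2023 + 18 days = Jun 30 2023.
Next gap: 22 days. Jun 30 2023 + 22 days = Jul 22 2023.
Next gap: 26 days. Jul 22 2023 + 26 days = Aug 17 2023.
Next gap: 30 days. Aug 17 2023 + 30 days = Sep 16 2023.
Next gap: 34 days. Sep 16 2023 + 34 days = Oct 20 2023.

Oct 20 2023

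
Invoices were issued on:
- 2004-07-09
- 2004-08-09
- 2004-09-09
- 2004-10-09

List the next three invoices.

2004-11-09, 2004-12-09, 2005-01-09

The day-of-month is always 9 (31, 31, 30 days between events).
So this recurs on the 9th of each month.
Next: November 2004 → 2004-11-09.
Next: December 2004 → 2004-12-09.
January 2005: 2005-01-09.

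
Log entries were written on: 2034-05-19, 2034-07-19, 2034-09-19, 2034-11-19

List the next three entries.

Gaps: 61, 62, 61 days — not constant. Every event is on the 19th of the month.
Pattern: the 19th of every 2 months.
January 2035: 2035-01-19.
March 2035: 2035-03-19.
Next: May 2035 → 2035-05-19.

2035-01-19, 2035-03-19, 2035-05-19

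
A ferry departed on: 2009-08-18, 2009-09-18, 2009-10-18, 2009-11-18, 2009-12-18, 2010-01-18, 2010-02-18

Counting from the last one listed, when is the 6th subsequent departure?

2010-08-18

Each date is the 18th; the gaps (31, 30, 31, 30, 31, 31) track the month lengths.
The rule is the 18th of each month.
Next: March 2010 → 2010-03-18.
April 2010: 2010-04-18.
May 2010: 2010-05-18.
June 2010: 2010-06-18.
Next: July 2010 → 2010-07-18.
Next: August 2010 → 2010-08-18.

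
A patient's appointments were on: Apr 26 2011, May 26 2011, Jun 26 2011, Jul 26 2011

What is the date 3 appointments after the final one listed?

Each date is the 26th; the gaps (30, 31, 30) track the month lengths.
The rule is the 26th of each month.
Next: August 2011 → Aug 26 2011.
Next: September 2011 → Sep 26 2011.
October 2011: Oct 26 2011.

Oct 26 2011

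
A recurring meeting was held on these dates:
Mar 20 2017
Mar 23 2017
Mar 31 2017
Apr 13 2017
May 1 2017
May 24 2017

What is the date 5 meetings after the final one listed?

Intervals are 3, 8, 13, 18, 23 days — an arithmetic progression with common difference 5.
Next gap: 28 days. May 24 2017 + 28 days = Jun 21 2017.
Next gap: 33 days. Jun 21 2017 + 33 days = Jul 24 2017.
Next gap: 38 days. Jul 24 2017 + 38 days = Aug 31 2017.
Next gap: 43 days. Aug 31 2017 + 43 days = Oct 13 2017.
Next gap: 48 days. Oct 13 2017 + 48 days = Nov 30 2017.

Nov 30 2017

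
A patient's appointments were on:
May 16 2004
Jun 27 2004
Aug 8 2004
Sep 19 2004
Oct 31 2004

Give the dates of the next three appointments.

Gaps between consecutive events: 42, 42, 42, 42 days — a constant 42-day interval.
Oct 31 2004 + 42 days = Dec 12 2004.
Dec 12 2004 + 42 days = Jan 23 2005.
Jan 23 2005 + 42 days = Mar 6 2005.

Dec 12 2004, Jan 23 2005, Mar 6 2005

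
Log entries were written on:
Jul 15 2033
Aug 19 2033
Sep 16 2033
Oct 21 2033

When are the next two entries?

Gaps: 35, 28, 35 days — a mix of 28 and 35. Every date is a Friday.
Each is the 3rd Friday of its month.
3rd Friday of November 2033: Nov 18 2033.
December 2033 — 3rd Friday is Dec 16 2033.

Nov 18 2033, Dec 16 2033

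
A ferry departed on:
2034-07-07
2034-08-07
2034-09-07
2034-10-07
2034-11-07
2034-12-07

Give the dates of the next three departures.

2035-01-07, 2035-02-07, 2035-03-07

Each date is the 7th; the gaps (31, 31, 30, 31, 30) track the month lengths.
The rule is the 7th of each month.
Next: January 2035 → 2035-01-07.
February 2035: 2035-02-07.
Next: March 2035 → 2035-03-07.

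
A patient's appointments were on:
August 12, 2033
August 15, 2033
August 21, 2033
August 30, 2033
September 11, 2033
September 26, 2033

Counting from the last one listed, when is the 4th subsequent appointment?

Intervals are 3, 6, 9, 12, 15 days — an arithmetic progression with common difference 3.
Next gap: 18 days. September 26, 2033 + 18 days = October 14, 2033.
Next gap: 21 days. October 14, 2033 + 21 days = November 4, 2033.
Next gap: 24 days. November 4, 2033 + 24 days = November 28, 2033.
Next gap: 27 days. November 28, 2033 + 27 days = December 25, 2033.

December 25, 2033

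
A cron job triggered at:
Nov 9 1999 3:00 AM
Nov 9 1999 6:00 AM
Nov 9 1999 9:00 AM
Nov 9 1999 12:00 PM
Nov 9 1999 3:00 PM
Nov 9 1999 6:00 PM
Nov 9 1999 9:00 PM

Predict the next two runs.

The interval is a steady 3 hours (3, 3, 3, 3, 3, 3).
Nov 9 1999 9:00 PM + 3 h = Nov 10 1999 12:00 AM.
Nov 10 1999 12:00 AM + 3 h = Nov 10 1999 3:00 AM.

Nov 10 1999 12:00 AM, Nov 10 1999 3:00 AM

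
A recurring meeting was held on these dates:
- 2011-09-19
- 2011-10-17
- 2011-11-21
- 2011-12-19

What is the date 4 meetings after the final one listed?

These are Mondays at 28- or 35-day spacing (28, 35, 28).
The pattern: 3rd Monday of the month.
3rd Monday of January 2012: 2012-01-16.
3rd Monday of February 2012: 2012-02-20.
3rd Monday of March 2012: 2012-03-19.
April 2012 — 3rd Monday is 2012-04-16.

2012-04-16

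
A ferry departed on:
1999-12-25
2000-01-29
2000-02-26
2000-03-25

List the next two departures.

Every date is a Saturday; gaps 35, 28, 28 days.
Each is the last Saturday of its month (at least one falls on the 29th or later, ruling out '4th Saturday').
April 2000 ends with Saturday 2000-04-29.
Last Saturday of May 2000: 2000-05-27.

2000-04-29, 2000-05-27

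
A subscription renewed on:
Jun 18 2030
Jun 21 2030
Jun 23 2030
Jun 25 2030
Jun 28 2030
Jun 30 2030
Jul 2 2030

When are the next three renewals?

Every event lands on a Tuesday or Friday or Sunday (gaps cycle 3, 2, 2, 3, 2, 2).
So the schedule is: every Tuesday, Friday and Sunday.
Next Friday: Jul 5 2030.
The following Sunday is Jul 7 2030.
The following Tuesday is Jul 9 2030.

Jul 5 2030, Jul 7 2030, Jul 9 2030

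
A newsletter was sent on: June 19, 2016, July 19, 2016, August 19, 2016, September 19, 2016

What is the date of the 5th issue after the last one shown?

February 19, 2017

Gaps: 30, 31, 31 days — not constant. Every event is on the 19th of the month.
Pattern: the 19th of each month.
October 2016: October 19, 2016.
Next: November 2016 → November 19, 2016.
December 2016: December 19, 2016.
January 2017: January 19, 2017.
February 2017: February 19, 2017.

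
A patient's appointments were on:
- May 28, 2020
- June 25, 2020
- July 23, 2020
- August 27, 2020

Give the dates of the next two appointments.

These are Thursdays at 28- or 35-day spacing (28, 28, 35).
The pattern: 4th Thursday of the month.
September 2020 — 4th Thursday is September 24, 2020.
October 2020 — 4th Thursday is October 22, 2020.

September 24, 2020; October 22, 2020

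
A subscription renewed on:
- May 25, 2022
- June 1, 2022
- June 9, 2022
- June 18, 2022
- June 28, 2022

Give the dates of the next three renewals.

July 9, 2022; July 21, 2022; August 3, 2022

The spacing grows by 1 each time: 7, 8, 9, 10 days.
Next gap: 11 days. June 28, 2022 + 11 days = July 9, 2022.
Next gap: 12 days. July 9, 2022 + 12 days = July 21, 2022.
Next gap: 13 days. July 21, 2022 + 13 days = August 3, 2022.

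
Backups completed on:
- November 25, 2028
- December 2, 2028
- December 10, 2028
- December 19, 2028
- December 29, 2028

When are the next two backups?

The spacing grows by 1 each time: 7, 8, 9, 10 days.
Next gap: 11 days. December 29, 2028 + 11 days = January 9, 2029.
Next gap: 12 days. January 9, 2029 + 12 days = January 21, 2029.

January 9, 2029; January 21, 2029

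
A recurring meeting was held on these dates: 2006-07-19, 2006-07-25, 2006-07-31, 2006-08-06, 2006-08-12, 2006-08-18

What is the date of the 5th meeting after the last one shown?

Gaps between consecutive events: 6, 6, 6, 6, 6 days — a constant 6-day interval.
2006-08-18 + 6 days = 2006-08-24.
2006-08-24 + 6 days = 2006-08-30.
2006-08-30 + 6 days = 2006-09-05.
2006-09-05 + 6 days = 2006-09-11.
2006-09-11 + 6 days = 2006-09-17.

2006-09-17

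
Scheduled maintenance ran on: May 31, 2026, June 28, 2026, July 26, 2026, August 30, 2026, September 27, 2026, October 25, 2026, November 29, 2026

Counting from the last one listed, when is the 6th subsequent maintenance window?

All Sundays; the gaps (28, 28, 35, 28, 28, 35) vary with month length.
This is the last Sunday of each month.
Last Sunday of December 2026: December 27, 2026.
Last Sunday of January 2027: January 31, 2027.
Last Sunday of February 2027: February 28, 2027.
March 2027 ends with Sunday March 28, 2027.
Last Sunday of April 2027: April 25, 2027.
May 2027 ends with Sunday May 30, 2027.

May 30, 2027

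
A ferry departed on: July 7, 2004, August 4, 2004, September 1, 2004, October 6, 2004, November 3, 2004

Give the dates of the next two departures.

December 1, 2004; January 5, 2005

These are Wednesdays at 28- or 35-day spacing (28, 28, 35, 28).
The pattern: 1st Wednesday of the month.
1st Wednesday of December 2004: December 1, 2004.
1st Wednesday of January 2005: January 5, 2005.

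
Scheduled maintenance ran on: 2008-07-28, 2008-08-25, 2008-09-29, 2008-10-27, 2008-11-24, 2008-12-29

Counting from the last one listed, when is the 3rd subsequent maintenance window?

All Mondays; the gaps (28, 35, 28, 28, 35) vary with month length.
This is the last Monday of each month.
January 2009 ends with Monday 2009-01-26.
February 2009 ends with Monday 2009-02-23.
March 2009 ends with Monday 2009-03-30.

2009-03-30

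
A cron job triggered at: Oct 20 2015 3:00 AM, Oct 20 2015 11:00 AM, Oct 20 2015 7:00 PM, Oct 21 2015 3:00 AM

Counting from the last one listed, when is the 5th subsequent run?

Oct 22 2015 7:00 PM

Gaps: 8, 8, 8 hours — each event is 8 hours after the previous one.
Oct 21 2015 3:00 AM + 8 h = Oct 21 2015 11:00 AM.
Oct 21 2015 11:00 AM + 8 h = Oct 21 2015 7:00 PM.
Oct 21 2015 7:00 PM + 8 h = Oct 22 2015 3:00 AM.
Oct 22 2015 3:00 AM + 8 h = Oct 22 2015 11:00 AM.
Oct 22 2015 11:00 AM + 8 h = Oct 22 2015 7:00 PM.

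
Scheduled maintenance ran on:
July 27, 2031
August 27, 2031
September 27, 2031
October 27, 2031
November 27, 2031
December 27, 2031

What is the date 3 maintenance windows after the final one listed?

The day-of-month is always 27 (31, 31, 30, 31, 30 days between events).
So this recurs on the 27th of each month.
January 2032: January 27, 2032.
February 2032: February 27, 2032.
Next: March 2032 → March 27, 2032.

March 27, 2032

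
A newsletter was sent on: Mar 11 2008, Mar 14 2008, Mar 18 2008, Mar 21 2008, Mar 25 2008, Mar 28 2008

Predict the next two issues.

Apr 1 2008, Apr 4 2008

The gap pattern 3, 4, 3, 4, 3 repeats every 2 events.
These are the Tuesdays and Fridays of each week.
The following Tuesday is Apr 1 2008.
Next Friday: Apr 4 2008.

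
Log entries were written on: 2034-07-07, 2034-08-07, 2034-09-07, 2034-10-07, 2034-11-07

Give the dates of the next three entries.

2034-12-07, 2035-01-07, 2035-02-07

Gaps: 31, 31, 30, 31 days — not constant. Every event is on the 7th of the month.
Pattern: the 7th of each month.
Next: December 2034 → 2034-12-07.
Next: January 2035 → 2035-01-07.
Next: February 2035 → 2035-02-07.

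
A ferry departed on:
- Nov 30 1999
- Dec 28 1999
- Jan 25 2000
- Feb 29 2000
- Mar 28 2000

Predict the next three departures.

Apr 25 2000, May 30 2000, Jun 27 2000

Every date is a Tuesday; gaps 28, 28, 35, 28 days.
Each is the last Tuesday of its month (at least one falls on the 29th or later, ruling out '4th Tuesday').
April 2000 ends with Tuesday Apr 25 2000.
May 2000 ends with Tuesday May 30 2000.
June 2000 ends with Tuesday Jun 27 2000.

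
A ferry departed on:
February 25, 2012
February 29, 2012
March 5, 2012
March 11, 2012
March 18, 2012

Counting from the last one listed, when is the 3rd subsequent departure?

Gaps: 4, 5, 6, 7 days — each gap is 1 larger than the previous one.
Next gap: 8 days. March 18, 2012 + 8 days = March 26, 2012.
Next gap: 9 days. March 26, 2012 + 9 days = April 4, 2012.
Next gap: 10 days. April 4, 2012 + 10 days = April 14, 2012.

April 14, 2012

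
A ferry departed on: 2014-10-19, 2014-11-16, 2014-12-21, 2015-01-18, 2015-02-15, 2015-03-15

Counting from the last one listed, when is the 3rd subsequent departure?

All dates are Sundays, 28, 35, 28, 28, 28 days apart.
Specifically, the 3rd Sunday of each month.
April 2015 — 3rd Sunday is 2015-04-19.
3rd Sunday of May 2015: 2015-05-17.
June 2015 — 3rd Sunday is 2015-06-21.

2015-06-21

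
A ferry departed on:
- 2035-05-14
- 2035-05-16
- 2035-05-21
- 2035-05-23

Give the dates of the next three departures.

2035-05-28, 2035-05-30, 2035-06-04

The gap pattern 2, 5, 2 repeats every 2 events.
These are the Mondays and Wednesdays of each week.
The following Monday is 2035-05-28.
The following Wednesday is 2035-05-30.
The following Monday is 2035-06-04.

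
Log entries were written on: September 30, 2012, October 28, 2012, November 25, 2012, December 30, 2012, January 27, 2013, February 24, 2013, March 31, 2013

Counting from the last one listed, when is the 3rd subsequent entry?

June 30, 2013

Every date is a Sunday; gaps 28, 28, 35, 28, 28, 35 days.
Each is the last Sunday of its month (at least one falls on the 29th or later, ruling out '4th Sunday').
April 2013 ends with Sunday April 28, 2013.
May 2013 ends with Sunday May 26, 2013.
June 2013 ends with Sunday June 30, 2013.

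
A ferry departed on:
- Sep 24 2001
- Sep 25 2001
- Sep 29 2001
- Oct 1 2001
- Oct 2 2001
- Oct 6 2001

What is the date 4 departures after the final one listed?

Oct 15 2001

The gap pattern 1, 4, 2, 1, 4 repeats every 3 events.
These are the Mondays, Tuesdays and Saturdays of each week.
The following Monday is Oct 8 2001.
Next Tuesday: Oct 9 2001.
Next Saturday: Oct 13 2001.
The following Monday is Oct 15 2001.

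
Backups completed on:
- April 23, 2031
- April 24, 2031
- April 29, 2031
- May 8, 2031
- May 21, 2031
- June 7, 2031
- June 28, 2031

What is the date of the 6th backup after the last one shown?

Intervals are 1, 5, 9, 13, 17, 21 days — an arithmetic progression with common difference 4.
Next gap: 25 days. June 28, 2031 + 25 days = July 23, 2031.
Next gap: 29 days. July 23, 2031 + 29 days = August 21, 2031.
Next gap: 33 days. August 21, 2031 + 33 days = September 23, 2031.
Next gap: 37 days. September 23, 2031 + 37 days = October 30, 2031.
Next gap: 41 days. October 30, 2031 + 41 days = December 10, 2031.
Next gap: 45 days. December 10, 2031 + 45 days = January 24, 2032.

January 24, 2032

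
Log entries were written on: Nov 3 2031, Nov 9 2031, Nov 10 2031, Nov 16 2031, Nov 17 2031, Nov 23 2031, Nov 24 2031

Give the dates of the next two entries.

Every event lands on a Monday or Sunday (gaps cycle 6, 1, 6, 1, 6, 1).
So the schedule is: every Monday and Sunday.
The following Sunday is Nov 30 2031.
Next Monday: Dec 1 2031.

Nov 30 2031, Dec 1 2031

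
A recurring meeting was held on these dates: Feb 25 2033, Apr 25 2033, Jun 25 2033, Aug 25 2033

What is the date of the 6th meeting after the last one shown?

Aug 25 2034

Gaps: 59, 61, 61 days — not constant. Every event is on the 25th of the month.
Pattern: the 25th of every 2 months.
Next: October 2033 → Oct 25 2033.
Next: December 2033 → Dec 25 2033.
February 2034: Feb 25 2034.
April 2034: Apr 25 2034.
June 2034: Jun 25 2034.
August 2034: Aug 25 2034.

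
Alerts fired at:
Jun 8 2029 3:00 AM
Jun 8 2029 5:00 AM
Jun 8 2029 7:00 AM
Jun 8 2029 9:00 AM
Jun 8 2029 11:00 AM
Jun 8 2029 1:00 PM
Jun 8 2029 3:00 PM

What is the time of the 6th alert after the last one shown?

The interval is a steady 2 hours (2, 2, 2, 2, 2, 2).
Jun 8 2029 3:00 PM + 2 h = Jun 8 2029 5:00 PM.
Jun 8 2029 5:00 PM + 2 h = Jun 8 2029 7:00 PM.
Jun 8 2029 7:00 PM + 2 h = Jun 8 2029 9:00 PM.
Jun 8 2029 9:00 PM + 2 h = Jun 8 2029 11:00 PM.
Jun 8 2029 11:00 PM + 2 h = Jun 9 2029 1:00 AM.
Jun 9 2029 1:00 AM + 2 h = Jun 9 2029 3:00 AM.

Jun 9 2029 3:00 AM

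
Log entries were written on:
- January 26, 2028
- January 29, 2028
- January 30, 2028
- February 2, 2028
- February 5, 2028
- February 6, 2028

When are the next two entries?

Gaps: 3, 1, 3, 3, 1 days — not constant, but cyclic with period 3.
The events fall on every Wednesday, Saturday and Sunday.
The following Wednesday is February 9, 2028.
Next Saturday: February 12, 2028.

February 9, 2028; February 12, 2028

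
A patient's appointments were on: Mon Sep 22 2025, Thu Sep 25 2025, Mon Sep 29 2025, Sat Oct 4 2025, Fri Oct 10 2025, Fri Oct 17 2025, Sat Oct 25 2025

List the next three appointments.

Intervals are 3, 4, 5, 6, 7, 8 days — an arithmetic progression with common difference 1.
Next gap: 9 days. Sat Oct 25 2025 + 9 days = Mon Nov 3 2025.
Next gap: 10 days. Mon Nov 3 2025 + 10 days = Thu Nov 13 2025.
Next gap: 11 days. Thu Nov 13 2025 + 11 days = Mon Nov 24 2025.

Mon Nov 3 2025, Thu Nov 13 2025, Mon Nov 24 2025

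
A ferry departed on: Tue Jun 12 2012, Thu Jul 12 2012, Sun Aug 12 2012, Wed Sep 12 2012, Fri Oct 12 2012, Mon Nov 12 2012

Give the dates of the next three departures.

Wed Dec 12 2012, Sat Jan 12 2013, Tue Feb 12 2013

Each date is the 12th; the gaps (30, 31, 31, 30, 31) track the month lengths.
The rule is the 12th of each month.
Next: December 2012 → Wed Dec 12 2012.
January 2013: Sat Jan 12 2013.
Next: February 2013 → Tue Feb 12 2013.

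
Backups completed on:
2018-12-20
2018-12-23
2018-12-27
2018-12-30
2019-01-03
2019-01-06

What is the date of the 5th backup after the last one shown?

2019-01-24

Every event lands on a Thursday or Sunday (gaps cycle 3, 4, 3, 4, 3).
So the schedule is: every Thursday and Sunday.
Next Thursday: 2019-01-10.
The following Sunday is 2019-01-13.
Next Thursday: 2019-01-17.
The following Sunday is 2019-01-20.
The following Thursday is 2019-01-24.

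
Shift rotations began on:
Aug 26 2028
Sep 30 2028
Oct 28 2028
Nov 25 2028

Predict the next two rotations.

Dec 30 2028, Jan 27 2029

Every date is a Saturday; gaps 35, 28, 28 days.
Each is the last Saturday of its month (at least one falls on the 29th or later, ruling out '4th Saturday').
Last Saturday of December 2028: Dec 30 2028.
Last Saturday of January 2029: Jan 27 2029.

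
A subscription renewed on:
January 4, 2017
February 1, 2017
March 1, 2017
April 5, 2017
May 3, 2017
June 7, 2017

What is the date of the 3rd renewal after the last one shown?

These are Wednesdays at 28- or 35-day spacing (28, 28, 35, 28, 35).
The pattern: 1st Wednesday of the month.
1st Wednesday of July 2017: July 5, 2017.
August 2017 — 1st Wednesday is August 2, 2017.
September 2017 — 1st Wednesday is September 6, 2017.

September 6, 2017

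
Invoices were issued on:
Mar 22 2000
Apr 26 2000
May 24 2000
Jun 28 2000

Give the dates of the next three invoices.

Gaps: 35, 28, 35 days — a mix of 28 and 35. Every date is a Wednesday.
Each is the 4th Wednesday of its month.
4th Wednesday of July 2000: Jul 26 2000.
4th Wednesday of August 2000: Aug 23 2000.
September 2000 — 4th Wednesday is Sep 27 2000.

Jul 26 2000, Aug 23 2000, Sep 27 2000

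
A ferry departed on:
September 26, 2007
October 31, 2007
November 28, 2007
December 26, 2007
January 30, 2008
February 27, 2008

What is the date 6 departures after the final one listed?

These are Wednesdays with 35, 28, 28, 35, 28-day gaps.
Each is the final Wednesday of its month — October 31, 2007 is past the 28th, so '4th Wednesday' doesn't fit.
Last Wednesday of March 2008: March 26, 2008.
April 2008 ends with Wednesday April 30, 2008.
Last Wednesday of May 2008: May 28, 2008.
June 2008 ends with Wednesday June 25, 2008.
Last Wednesday of July 2008: July 30, 2008.
August 2008 ends with Wednesday August 27, 2008.

August 27, 2008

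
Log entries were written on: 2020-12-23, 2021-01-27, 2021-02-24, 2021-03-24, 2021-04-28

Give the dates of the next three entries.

2021-05-26, 2021-06-23, 2021-07-28

All dates are Wednesdays, 35, 28, 28, 35 days apart.
Specifically, the 4th Wednesday of each month.
4th Wednesday of May 2021: 2021-05-26.
June 2021 — 4th Wednesday is 2021-06-23.
4th Wednesday of July 2021: 2021-07-28.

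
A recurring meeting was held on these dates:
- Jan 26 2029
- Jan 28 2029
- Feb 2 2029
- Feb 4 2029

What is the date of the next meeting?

Feb 9 2029

Every event lands on a Friday or Sunday (gaps cycle 2, 5, 2).
So the schedule is: every Friday and Sunday.
Next Friday: Feb 9 2029.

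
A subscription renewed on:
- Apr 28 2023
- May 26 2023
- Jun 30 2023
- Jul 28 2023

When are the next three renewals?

These are Fridays with 28, 35, 28-day gaps.
Each is the final Friday of its month — Jun 30 2023 is past the 28th, so '4th Friday' doesn't fit.
August 2023 ends with Friday Aug 25 2023.
September 2023 ends with Friday Sep 29 2023.
Last Friday of October 2023: Oct 27 2023.

Aug 25 2023, Sep 29 2023, Oct 27 2023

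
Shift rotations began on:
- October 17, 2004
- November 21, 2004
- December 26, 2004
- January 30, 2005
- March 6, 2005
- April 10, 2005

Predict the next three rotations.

Every event comes 35 days after the last (35, 35, 35, 35, 35).
April 10, 2005 + 35 days = May 15, 2005.
May 15, 2005 + 35 days = June 19, 2005.
June 19, 2005 + 35 days = July 24, 2005.

May 15, 2005; June 19, 2005; July 24, 2005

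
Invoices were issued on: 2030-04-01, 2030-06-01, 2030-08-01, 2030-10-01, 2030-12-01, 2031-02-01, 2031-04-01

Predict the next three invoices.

Each date is the 1st; the gaps (61, 61, 61, 61, 62, 59) track the month lengths.
The rule is the 1st of every 2 months.
June 2031: 2031-06-01.
August 2031: 2031-08-01.
October 2031: 2031-10-01.

2031-06-01, 2031-08-01, 2031-10-01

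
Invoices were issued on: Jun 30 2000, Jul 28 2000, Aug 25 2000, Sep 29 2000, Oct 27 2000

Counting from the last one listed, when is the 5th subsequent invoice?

These are Fridays with 28, 28, 35, 28-day gaps.
Each is the final Friday of its month — Jun 30 2000 is past the 28th, so '4th Friday' doesn't fit.
November 2000 ends with Friday Nov 24 2000.
Last Friday of December 2000: Dec 29 2000.
January 2001 ends with Friday Jan 26 2001.
February 2001 ends with Friday Feb 23 2001.
Last Friday of March 2001: Mar 30 2001.

Mar 30 2001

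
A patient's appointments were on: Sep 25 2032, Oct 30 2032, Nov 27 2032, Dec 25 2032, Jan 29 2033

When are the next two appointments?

Feb 26 2033, Mar 26 2033

Every date is a Saturday; gaps 35, 28, 28, 35 days.
Each is the last Saturday of its month (at least one falls on the 29th or later, ruling out '4th Saturday').
Last Saturday of February 2033: Feb 26 2033.
March 2033 ends with Saturday Mar 26 2033.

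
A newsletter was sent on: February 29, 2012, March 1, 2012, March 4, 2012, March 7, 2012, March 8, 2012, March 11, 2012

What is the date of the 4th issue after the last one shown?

Gaps: 1, 3, 3, 1, 3 days — not constant, but cyclic with period 3.
The events fall on every Wednesday, Thursday and Sunday.
The following Wednesday is March 14, 2012.
Next Thursday: March 15, 2012.
The following Sunday is March 18, 2012.
The following Wednesday is March 21, 2012.

March 21, 2012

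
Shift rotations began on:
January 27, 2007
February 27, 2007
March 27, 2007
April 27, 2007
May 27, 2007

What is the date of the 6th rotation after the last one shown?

November 27, 2007

The day-of-month is always 27 (31, 28, 31, 30 days between events).
So this recurs on the 27th of each month.
Next: June 2007 → June 27, 2007.
July 2007: July 27, 2007.
Next: August 2007 → August 27, 2007.
Next: September 2007 → September 27, 2007.
Next: October 2007 → October 27, 2007.
November 2007: November 27, 2007.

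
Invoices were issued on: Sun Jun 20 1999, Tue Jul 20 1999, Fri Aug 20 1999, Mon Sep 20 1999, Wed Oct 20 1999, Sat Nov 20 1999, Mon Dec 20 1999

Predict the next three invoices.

Thu Jan 20 2000, Sun Feb 20 2000, Mon Mar 20 2000

Gaps: 30, 31, 31, 30, 31, 30 days — not constant. Every event is on the 20th of the month.
Pattern: the 20th of each month.
January 2000: Thu Jan 20 2000.
February 2000: Sun Feb 20 2000.
March 2000: Mon Mar 20 2000.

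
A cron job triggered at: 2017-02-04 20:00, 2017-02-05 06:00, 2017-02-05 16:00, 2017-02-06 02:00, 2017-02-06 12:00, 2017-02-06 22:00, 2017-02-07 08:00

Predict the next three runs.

Spacing: 10, 10, 10, 10, 10, 10 h — constant 10 h.
2017-02-07 08:00 + 10 h = 2017-02-07 18:00.
2017-02-07 18:00 + 10 h = 2017-02-08 04:00.
2017-02-08 04:00 + 10 h = 2017-02-08 14:00.

2017-02-07 18:00, 2017-02-08 04:00, 2017-02-08 14:00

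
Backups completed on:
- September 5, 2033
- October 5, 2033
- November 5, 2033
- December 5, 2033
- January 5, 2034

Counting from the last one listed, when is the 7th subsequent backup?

Gaps: 30, 31, 30, 31 days — not constant. Every event is on the 5th of the month.
Pattern: the 5th of each month.
February 2034: February 5, 2034.
March 2034: March 5, 2034.
Next: April 2034 → April 5, 2034.
May 2034: May 5, 2034.
June 2034: June 5, 2034.
July 2034: July 5, 2034.
Next: August 2034 → August 5, 2034.

August 5, 2034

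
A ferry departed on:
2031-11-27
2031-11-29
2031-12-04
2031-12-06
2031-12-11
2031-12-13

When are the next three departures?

2031-12-18, 2031-12-20, 2031-12-25

Every event lands on a Thursday or Saturday (gaps cycle 2, 5, 2, 5, 2).
So the schedule is: every Thursday and Saturday.
Next Thursday: 2031-12-18.
Next Saturday: 2031-12-20.
The following Thursday is 2031-12-25.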